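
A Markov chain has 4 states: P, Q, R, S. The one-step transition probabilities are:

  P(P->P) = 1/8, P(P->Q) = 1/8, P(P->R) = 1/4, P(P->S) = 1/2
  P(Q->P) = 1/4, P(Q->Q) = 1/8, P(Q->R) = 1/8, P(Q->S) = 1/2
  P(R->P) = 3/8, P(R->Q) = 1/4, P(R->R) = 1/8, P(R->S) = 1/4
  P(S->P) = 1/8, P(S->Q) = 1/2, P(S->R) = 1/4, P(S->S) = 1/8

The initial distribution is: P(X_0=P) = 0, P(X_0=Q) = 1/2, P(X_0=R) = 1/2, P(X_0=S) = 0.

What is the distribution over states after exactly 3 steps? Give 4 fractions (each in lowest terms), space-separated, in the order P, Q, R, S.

Answer: 109/512 281/1024 193/1024 83/256

Derivation:
Propagating the distribution step by step (d_{t+1} = d_t * P):
d_0 = (P=0, Q=1/2, R=1/2, S=0)
  d_1[P] = 0*1/8 + 1/2*1/4 + 1/2*3/8 + 0*1/8 = 5/16
  d_1[Q] = 0*1/8 + 1/2*1/8 + 1/2*1/4 + 0*1/2 = 3/16
  d_1[R] = 0*1/4 + 1/2*1/8 + 1/2*1/8 + 0*1/4 = 1/8
  d_1[S] = 0*1/2 + 1/2*1/2 + 1/2*1/4 + 0*1/8 = 3/8
d_1 = (P=5/16, Q=3/16, R=1/8, S=3/8)
  d_2[P] = 5/16*1/8 + 3/16*1/4 + 1/8*3/8 + 3/8*1/8 = 23/128
  d_2[Q] = 5/16*1/8 + 3/16*1/8 + 1/8*1/4 + 3/8*1/2 = 9/32
  d_2[R] = 5/16*1/4 + 3/16*1/8 + 1/8*1/8 + 3/8*1/4 = 27/128
  d_2[S] = 5/16*1/2 + 3/16*1/2 + 1/8*1/4 + 3/8*1/8 = 21/64
d_2 = (P=23/128, Q=9/32, R=27/128, S=21/64)
  d_3[P] = 23/128*1/8 + 9/32*1/4 + 27/128*3/8 + 21/64*1/8 = 109/512
  d_3[Q] = 23/128*1/8 + 9/32*1/8 + 27/128*1/4 + 21/64*1/2 = 281/1024
  d_3[R] = 23/128*1/4 + 9/32*1/8 + 27/128*1/8 + 21/64*1/4 = 193/1024
  d_3[S] = 23/128*1/2 + 9/32*1/2 + 27/128*1/4 + 21/64*1/8 = 83/256
d_3 = (P=109/512, Q=281/1024, R=193/1024, S=83/256)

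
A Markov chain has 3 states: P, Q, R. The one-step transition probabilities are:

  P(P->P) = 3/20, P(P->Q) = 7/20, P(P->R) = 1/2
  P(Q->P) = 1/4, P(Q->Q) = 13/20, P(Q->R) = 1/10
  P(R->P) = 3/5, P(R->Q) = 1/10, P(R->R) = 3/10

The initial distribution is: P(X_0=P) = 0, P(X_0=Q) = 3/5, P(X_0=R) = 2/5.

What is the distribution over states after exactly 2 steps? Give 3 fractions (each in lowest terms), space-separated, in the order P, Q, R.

Answer: 137/500 217/500 73/250

Derivation:
Propagating the distribution step by step (d_{t+1} = d_t * P):
d_0 = (P=0, Q=3/5, R=2/5)
  d_1[P] = 0*3/20 + 3/5*1/4 + 2/5*3/5 = 39/100
  d_1[Q] = 0*7/20 + 3/5*13/20 + 2/5*1/10 = 43/100
  d_1[R] = 0*1/2 + 3/5*1/10 + 2/5*3/10 = 9/50
d_1 = (P=39/100, Q=43/100, R=9/50)
  d_2[P] = 39/100*3/20 + 43/100*1/4 + 9/50*3/5 = 137/500
  d_2[Q] = 39/100*7/20 + 43/100*13/20 + 9/50*1/10 = 217/500
  d_2[R] = 39/100*1/2 + 43/100*1/10 + 9/50*3/10 = 73/250
d_2 = (P=137/500, Q=217/500, R=73/250)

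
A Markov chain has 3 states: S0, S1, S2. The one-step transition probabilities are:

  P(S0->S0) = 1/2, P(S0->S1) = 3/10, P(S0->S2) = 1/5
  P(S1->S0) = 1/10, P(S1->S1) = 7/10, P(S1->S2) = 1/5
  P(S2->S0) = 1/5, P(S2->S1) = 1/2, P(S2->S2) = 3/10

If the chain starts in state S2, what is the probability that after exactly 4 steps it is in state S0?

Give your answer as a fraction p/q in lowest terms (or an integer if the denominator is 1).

Computing P^4 by repeated multiplication:
P^1 =
  S0: [1/2, 3/10, 1/5]
  S1: [1/10, 7/10, 1/5]
  S2: [1/5, 1/2, 3/10]
P^2 =
  S0: [8/25, 23/50, 11/50]
  S1: [4/25, 31/50, 11/50]
  S2: [21/100, 14/25, 23/100]
P^3 =
  S0: [1/4, 66/125, 111/500]
  S1: [93/500, 74/125, 111/500]
  S2: [207/1000, 57/100, 223/1000]
P^4 =
  S0: [1111/5000, 1389/2500, 1111/5000]
  S1: [983/5000, 1453/2500, 1111/5000]
  S2: [2051/10000, 2863/5000, 2223/10000]

(P^4)[S2 -> S0] = 2051/10000

Answer: 2051/10000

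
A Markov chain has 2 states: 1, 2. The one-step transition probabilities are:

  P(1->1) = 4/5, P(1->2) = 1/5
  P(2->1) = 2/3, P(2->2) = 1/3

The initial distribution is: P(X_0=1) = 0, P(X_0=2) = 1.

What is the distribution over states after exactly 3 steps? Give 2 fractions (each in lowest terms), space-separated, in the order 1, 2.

Propagating the distribution step by step (d_{t+1} = d_t * P):
d_0 = (1=0, 2=1)
  d_1[1] = 0*4/5 + 1*2/3 = 2/3
  d_1[2] = 0*1/5 + 1*1/3 = 1/3
d_1 = (1=2/3, 2=1/3)
  d_2[1] = 2/3*4/5 + 1/3*2/3 = 34/45
  d_2[2] = 2/3*1/5 + 1/3*1/3 = 11/45
d_2 = (1=34/45, 2=11/45)
  d_3[1] = 34/45*4/5 + 11/45*2/3 = 518/675
  d_3[2] = 34/45*1/5 + 11/45*1/3 = 157/675
d_3 = (1=518/675, 2=157/675)

Answer: 518/675 157/675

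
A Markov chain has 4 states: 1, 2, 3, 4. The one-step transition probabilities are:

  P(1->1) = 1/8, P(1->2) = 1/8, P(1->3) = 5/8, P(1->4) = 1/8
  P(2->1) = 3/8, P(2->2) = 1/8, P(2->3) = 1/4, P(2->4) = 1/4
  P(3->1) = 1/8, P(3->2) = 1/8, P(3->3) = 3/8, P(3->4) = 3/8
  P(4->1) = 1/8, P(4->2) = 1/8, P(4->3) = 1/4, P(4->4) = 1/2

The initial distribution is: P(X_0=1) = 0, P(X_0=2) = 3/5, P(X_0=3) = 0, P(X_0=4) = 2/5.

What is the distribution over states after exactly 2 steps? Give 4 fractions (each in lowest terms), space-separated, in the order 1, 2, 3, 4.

Propagating the distribution step by step (d_{t+1} = d_t * P):
d_0 = (1=0, 2=3/5, 3=0, 4=2/5)
  d_1[1] = 0*1/8 + 3/5*3/8 + 0*1/8 + 2/5*1/8 = 11/40
  d_1[2] = 0*1/8 + 3/5*1/8 + 0*1/8 + 2/5*1/8 = 1/8
  d_1[3] = 0*5/8 + 3/5*1/4 + 0*3/8 + 2/5*1/4 = 1/4
  d_1[4] = 0*1/8 + 3/5*1/4 + 0*3/8 + 2/5*1/2 = 7/20
d_1 = (1=11/40, 2=1/8, 3=1/4, 4=7/20)
  d_2[1] = 11/40*1/8 + 1/8*3/8 + 1/4*1/8 + 7/20*1/8 = 5/32
  d_2[2] = 11/40*1/8 + 1/8*1/8 + 1/4*1/8 + 7/20*1/8 = 1/8
  d_2[3] = 11/40*5/8 + 1/8*1/4 + 1/4*3/8 + 7/20*1/4 = 123/320
  d_2[4] = 11/40*1/8 + 1/8*1/4 + 1/4*3/8 + 7/20*1/2 = 107/320
d_2 = (1=5/32, 2=1/8, 3=123/320, 4=107/320)

Answer: 5/32 1/8 123/320 107/320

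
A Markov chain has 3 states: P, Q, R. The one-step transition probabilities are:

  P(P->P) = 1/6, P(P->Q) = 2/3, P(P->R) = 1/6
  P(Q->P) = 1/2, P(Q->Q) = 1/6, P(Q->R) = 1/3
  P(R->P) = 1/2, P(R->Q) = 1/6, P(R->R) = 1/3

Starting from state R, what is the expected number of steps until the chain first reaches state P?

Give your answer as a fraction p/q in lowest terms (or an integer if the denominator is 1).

Answer: 2

Derivation:
Let h_i = expected steps to first reach P from state i.
Boundary: h_P = 0.
First-step equations for the other states:
  h_Q = 1 + 1/2*h_P + 1/6*h_Q + 1/3*h_R
  h_R = 1 + 1/2*h_P + 1/6*h_Q + 1/3*h_R

Substituting h_P = 0 and rearranging gives the linear system (I - Q) h = 1:
  [5/6, -1/3] . (h_Q, h_R) = 1
  [-1/6, 2/3] . (h_Q, h_R) = 1

Solving yields:
  h_Q = 2
  h_R = 2

Starting state is R, so the expected hitting time is h_R = 2.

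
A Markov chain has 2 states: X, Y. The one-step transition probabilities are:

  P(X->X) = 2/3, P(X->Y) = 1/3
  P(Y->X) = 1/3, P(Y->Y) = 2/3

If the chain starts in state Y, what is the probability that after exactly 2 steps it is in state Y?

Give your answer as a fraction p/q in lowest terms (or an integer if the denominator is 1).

Answer: 5/9

Derivation:
Computing P^2 by repeated multiplication:
P^1 =
  X: [2/3, 1/3]
  Y: [1/3, 2/3]
P^2 =
  X: [5/9, 4/9]
  Y: [4/9, 5/9]

(P^2)[Y -> Y] = 5/9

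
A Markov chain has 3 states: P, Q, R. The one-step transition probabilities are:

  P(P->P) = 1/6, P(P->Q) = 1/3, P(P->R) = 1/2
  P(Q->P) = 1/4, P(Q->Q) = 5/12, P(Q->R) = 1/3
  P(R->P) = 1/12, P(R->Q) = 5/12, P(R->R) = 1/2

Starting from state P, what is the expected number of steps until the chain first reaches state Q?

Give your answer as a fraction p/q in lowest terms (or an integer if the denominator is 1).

Let h_i = expected steps to first reach Q from state i.
Boundary: h_Q = 0.
First-step equations for the other states:
  h_P = 1 + 1/6*h_P + 1/3*h_Q + 1/2*h_R
  h_R = 1 + 1/12*h_P + 5/12*h_Q + 1/2*h_R

Substituting h_Q = 0 and rearranging gives the linear system (I - Q) h = 1:
  [5/6, -1/2] . (h_P, h_R) = 1
  [-1/12, 1/2] . (h_P, h_R) = 1

Solving yields:
  h_P = 8/3
  h_R = 22/9

Starting state is P, so the expected hitting time is h_P = 8/3.

Answer: 8/3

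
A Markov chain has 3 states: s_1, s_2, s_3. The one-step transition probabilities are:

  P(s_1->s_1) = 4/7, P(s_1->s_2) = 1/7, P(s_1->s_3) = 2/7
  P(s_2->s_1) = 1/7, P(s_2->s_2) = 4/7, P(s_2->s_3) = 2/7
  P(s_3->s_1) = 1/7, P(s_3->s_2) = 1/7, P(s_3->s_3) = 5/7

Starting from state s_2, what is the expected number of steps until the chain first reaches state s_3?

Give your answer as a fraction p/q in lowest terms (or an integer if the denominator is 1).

Answer: 7/2

Derivation:
Let h_i = expected steps to first reach s_3 from state i.
Boundary: h_s_3 = 0.
First-step equations for the other states:
  h_s_1 = 1 + 4/7*h_s_1 + 1/7*h_s_2 + 2/7*h_s_3
  h_s_2 = 1 + 1/7*h_s_1 + 4/7*h_s_2 + 2/7*h_s_3

Substituting h_s_3 = 0 and rearranging gives the linear system (I - Q) h = 1:
  [3/7, -1/7] . (h_s_1, h_s_2) = 1
  [-1/7, 3/7] . (h_s_1, h_s_2) = 1

Solving yields:
  h_s_1 = 7/2
  h_s_2 = 7/2

Starting state is s_2, so the expected hitting time is h_s_2 = 7/2.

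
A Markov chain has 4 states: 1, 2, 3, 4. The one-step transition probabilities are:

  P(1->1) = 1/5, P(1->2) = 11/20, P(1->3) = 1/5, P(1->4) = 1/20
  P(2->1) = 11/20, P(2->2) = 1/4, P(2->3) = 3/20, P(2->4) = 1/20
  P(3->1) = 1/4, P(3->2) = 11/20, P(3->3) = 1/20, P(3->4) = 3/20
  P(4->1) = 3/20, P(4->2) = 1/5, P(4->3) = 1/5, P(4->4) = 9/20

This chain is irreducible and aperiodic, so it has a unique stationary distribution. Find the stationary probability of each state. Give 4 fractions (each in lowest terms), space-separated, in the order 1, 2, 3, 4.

The stationary distribution satisfies pi = pi * P, i.e.:
  pi_1 = 1/5*pi_1 + 11/20*pi_2 + 1/4*pi_3 + 3/20*pi_4
  pi_2 = 11/20*pi_1 + 1/4*pi_2 + 11/20*pi_3 + 1/5*pi_4
  pi_3 = 1/5*pi_1 + 3/20*pi_2 + 1/20*pi_3 + 1/5*pi_4
  pi_4 = 1/20*pi_1 + 1/20*pi_2 + 3/20*pi_3 + 9/20*pi_4
with normalization: pi_1 + pi_2 + pi_3 + pi_4 = 1.

Using the first 3 balance equations plus normalization, the linear system A*pi = b is:
  [-4/5, 11/20, 1/4, 3/20] . pi = 0
  [11/20, -3/4, 11/20, 1/5] . pi = 0
  [1/5, 3/20, -19/20, 1/5] . pi = 0
  [1, 1, 1, 1] . pi = 1

Solving yields:
  pi_1 = 1218/3581
  pi_2 = 2819/7162
  pi_3 = 1123/7162
  pi_4 = 392/3581

Verification (pi * P):
  1218/3581*1/5 + 2819/7162*11/20 + 1123/7162*1/4 + 392/3581*3/20 = 1218/3581 = pi_1  (ok)
  1218/3581*11/20 + 2819/7162*1/4 + 1123/7162*11/20 + 392/3581*1/5 = 2819/7162 = pi_2  (ok)
  1218/3581*1/5 + 2819/7162*3/20 + 1123/7162*1/20 + 392/3581*1/5 = 1123/7162 = pi_3  (ok)
  1218/3581*1/20 + 2819/7162*1/20 + 1123/7162*3/20 + 392/3581*9/20 = 392/3581 = pi_4  (ok)

Answer: 1218/3581 2819/7162 1123/7162 392/3581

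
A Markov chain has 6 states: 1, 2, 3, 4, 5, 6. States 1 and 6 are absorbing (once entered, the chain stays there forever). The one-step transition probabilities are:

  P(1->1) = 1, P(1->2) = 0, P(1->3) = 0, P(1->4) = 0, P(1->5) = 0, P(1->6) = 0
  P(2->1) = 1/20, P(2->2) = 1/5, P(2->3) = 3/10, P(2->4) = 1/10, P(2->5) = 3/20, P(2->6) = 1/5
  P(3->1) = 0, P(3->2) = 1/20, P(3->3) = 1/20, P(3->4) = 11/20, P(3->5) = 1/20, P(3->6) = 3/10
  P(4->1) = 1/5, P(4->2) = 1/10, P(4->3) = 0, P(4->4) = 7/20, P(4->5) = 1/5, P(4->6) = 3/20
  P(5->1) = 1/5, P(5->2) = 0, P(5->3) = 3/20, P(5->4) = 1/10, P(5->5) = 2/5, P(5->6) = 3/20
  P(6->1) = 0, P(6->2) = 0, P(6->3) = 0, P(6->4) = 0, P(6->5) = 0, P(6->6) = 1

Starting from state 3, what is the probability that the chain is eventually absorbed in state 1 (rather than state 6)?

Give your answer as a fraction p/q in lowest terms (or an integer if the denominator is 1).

Let a_i = P(absorbed in 1 | start in state i).
Boundary conditions: a_1 = 1, a_6 = 0.
For each transient state i, a_i = sum_j P(i->j) * a_j:
  a_2 = 1/20*a_1 + 1/5*a_2 + 3/10*a_3 + 1/10*a_4 + 3/20*a_5 + 1/5*a_6
  a_3 = 0*a_1 + 1/20*a_2 + 1/20*a_3 + 11/20*a_4 + 1/20*a_5 + 3/10*a_6
  a_4 = 1/5*a_1 + 1/10*a_2 + 0*a_3 + 7/20*a_4 + 1/5*a_5 + 3/20*a_6
  a_5 = 1/5*a_1 + 0*a_2 + 3/20*a_3 + 1/10*a_4 + 2/5*a_5 + 3/20*a_6

Substituting a_1 = 1 and a_6 = 0, rearrange to (I - Q) a = r where r[i] = P(i -> 1):
  [4/5, -3/10, -1/10, -3/20] . (a_2, a_3, a_4, a_5) = 1/20
  [-1/20, 19/20, -11/20, -1/20] . (a_2, a_3, a_4, a_5) = 0
  [-1/10, 0, 13/20, -1/5] . (a_2, a_3, a_4, a_5) = 1/5
  [0, -3/20, -1/10, 3/5] . (a_2, a_3, a_4, a_5) = 1/5

Solving yields:
  a_2 = 13449/38293
  a_3 = 13196/38293
  a_4 = 19810/38293
  a_5 = 19365/38293

Starting state is 3, so the absorption probability is a_3 = 13196/38293.

Answer: 13196/38293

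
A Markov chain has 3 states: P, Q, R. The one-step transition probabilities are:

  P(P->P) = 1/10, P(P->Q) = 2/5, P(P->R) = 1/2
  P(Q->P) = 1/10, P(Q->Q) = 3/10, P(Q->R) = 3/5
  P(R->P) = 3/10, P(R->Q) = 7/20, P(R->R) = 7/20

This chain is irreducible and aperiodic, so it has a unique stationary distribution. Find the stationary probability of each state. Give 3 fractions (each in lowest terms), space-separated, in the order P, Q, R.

The stationary distribution satisfies pi = pi * P, i.e.:
  pi_P = 1/10*pi_P + 1/10*pi_Q + 3/10*pi_R
  pi_Q = 2/5*pi_P + 3/10*pi_Q + 7/20*pi_R
  pi_R = 1/2*pi_P + 3/5*pi_Q + 7/20*pi_R
with normalization: pi_P + pi_Q + pi_R = 1.

Using the first 2 balance equations plus normalization, the linear system A*pi = b is:
  [-9/10, 1/10, 3/10] . pi = 0
  [2/5, -7/10, 7/20] . pi = 0
  [1, 1, 1] . pi = 1

Solving yields:
  pi_P = 49/254
  pi_Q = 87/254
  pi_R = 59/127

Verification (pi * P):
  49/254*1/10 + 87/254*1/10 + 59/127*3/10 = 49/254 = pi_P  (ok)
  49/254*2/5 + 87/254*3/10 + 59/127*7/20 = 87/254 = pi_Q  (ok)
  49/254*1/2 + 87/254*3/5 + 59/127*7/20 = 59/127 = pi_R  (ok)

Answer: 49/254 87/254 59/127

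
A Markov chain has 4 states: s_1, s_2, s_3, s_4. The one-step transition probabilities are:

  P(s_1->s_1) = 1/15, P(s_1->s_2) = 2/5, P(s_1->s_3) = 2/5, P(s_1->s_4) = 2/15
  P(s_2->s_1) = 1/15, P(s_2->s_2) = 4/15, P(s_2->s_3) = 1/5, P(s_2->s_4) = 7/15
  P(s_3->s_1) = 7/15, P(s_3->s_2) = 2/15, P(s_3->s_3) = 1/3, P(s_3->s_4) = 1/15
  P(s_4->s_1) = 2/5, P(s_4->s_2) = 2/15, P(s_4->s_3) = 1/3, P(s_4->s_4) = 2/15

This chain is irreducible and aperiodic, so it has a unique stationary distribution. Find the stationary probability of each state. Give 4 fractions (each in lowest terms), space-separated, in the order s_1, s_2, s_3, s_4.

The stationary distribution satisfies pi = pi * P, i.e.:
  pi_s_1 = 1/15*pi_s_1 + 1/15*pi_s_2 + 7/15*pi_s_3 + 2/5*pi_s_4
  pi_s_2 = 2/5*pi_s_1 + 4/15*pi_s_2 + 2/15*pi_s_3 + 2/15*pi_s_4
  pi_s_3 = 2/5*pi_s_1 + 1/5*pi_s_2 + 1/3*pi_s_3 + 1/3*pi_s_4
  pi_s_4 = 2/15*pi_s_1 + 7/15*pi_s_2 + 1/15*pi_s_3 + 2/15*pi_s_4
with normalization: pi_s_1 + pi_s_2 + pi_s_3 + pi_s_4 = 1.

Using the first 3 balance equations plus normalization, the linear system A*pi = b is:
  [-14/15, 1/15, 7/15, 2/5] . pi = 0
  [2/5, -11/15, 2/15, 2/15] . pi = 0
  [2/5, 1/5, -2/3, 1/3] . pi = 0
  [1, 1, 1, 1] . pi = 1

Solving yields:
  pi_s_1 = 1081/4195
  pi_s_2 = 978/4195
  pi_s_3 = 268/839
  pi_s_4 = 796/4195

Verification (pi * P):
  1081/4195*1/15 + 978/4195*1/15 + 268/839*7/15 + 796/4195*2/5 = 1081/4195 = pi_s_1  (ok)
  1081/4195*2/5 + 978/4195*4/15 + 268/839*2/15 + 796/4195*2/15 = 978/4195 = pi_s_2  (ok)
  1081/4195*2/5 + 978/4195*1/5 + 268/839*1/3 + 796/4195*1/3 = 268/839 = pi_s_3  (ok)
  1081/4195*2/15 + 978/4195*7/15 + 268/839*1/15 + 796/4195*2/15 = 796/4195 = pi_s_4  (ok)

Answer: 1081/4195 978/4195 268/839 796/4195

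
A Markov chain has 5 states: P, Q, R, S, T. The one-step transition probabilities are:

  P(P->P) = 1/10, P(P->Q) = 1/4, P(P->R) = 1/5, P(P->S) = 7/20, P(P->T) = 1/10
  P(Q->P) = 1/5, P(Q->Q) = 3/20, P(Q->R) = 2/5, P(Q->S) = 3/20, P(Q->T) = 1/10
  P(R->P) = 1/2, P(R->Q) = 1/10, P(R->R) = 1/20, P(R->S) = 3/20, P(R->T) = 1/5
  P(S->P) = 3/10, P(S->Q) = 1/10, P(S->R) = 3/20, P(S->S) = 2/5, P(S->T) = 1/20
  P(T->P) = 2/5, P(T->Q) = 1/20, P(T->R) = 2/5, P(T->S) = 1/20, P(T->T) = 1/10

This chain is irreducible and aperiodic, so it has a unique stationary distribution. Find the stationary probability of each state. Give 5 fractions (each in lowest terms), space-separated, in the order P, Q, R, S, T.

The stationary distribution satisfies pi = pi * P, i.e.:
  pi_P = 1/10*pi_P + 1/5*pi_Q + 1/2*pi_R + 3/10*pi_S + 2/5*pi_T
  pi_Q = 1/4*pi_P + 3/20*pi_Q + 1/10*pi_R + 1/10*pi_S + 1/20*pi_T
  pi_R = 1/5*pi_P + 2/5*pi_Q + 1/20*pi_R + 3/20*pi_S + 2/5*pi_T
  pi_S = 7/20*pi_P + 3/20*pi_Q + 3/20*pi_R + 2/5*pi_S + 1/20*pi_T
  pi_T = 1/10*pi_P + 1/10*pi_Q + 1/5*pi_R + 1/20*pi_S + 1/10*pi_T
with normalization: pi_P + pi_Q + pi_R + pi_S + pi_T = 1.

Using the first 4 balance equations plus normalization, the linear system A*pi = b is:
  [-9/10, 1/5, 1/2, 3/10, 2/5] . pi = 0
  [1/4, -17/20, 1/10, 1/10, 1/20] . pi = 0
  [1/5, 2/5, -19/20, 3/20, 2/5] . pi = 0
  [7/20, 3/20, 3/20, -3/5, 1/20] . pi = 0
  [1, 1, 1, 1, 1] . pi = 1

Solving yields:
  pi_P = 1429/5079
  pi_Q = 1463/10158
  pi_R = 1048/5079
  pi_S = 1324/5079
  pi_T = 1093/10158

Verification (pi * P):
  1429/5079*1/10 + 1463/10158*1/5 + 1048/5079*1/2 + 1324/5079*3/10 + 1093/10158*2/5 = 1429/5079 = pi_P  (ok)
  1429/5079*1/4 + 1463/10158*3/20 + 1048/5079*1/10 + 1324/5079*1/10 + 1093/10158*1/20 = 1463/10158 = pi_Q  (ok)
  1429/5079*1/5 + 1463/10158*2/5 + 1048/5079*1/20 + 1324/5079*3/20 + 1093/10158*2/5 = 1048/5079 = pi_R  (ok)
  1429/5079*7/20 + 1463/10158*3/20 + 1048/5079*3/20 + 1324/5079*2/5 + 1093/10158*1/20 = 1324/5079 = pi_S  (ok)
  1429/5079*1/10 + 1463/10158*1/10 + 1048/5079*1/5 + 1324/5079*1/20 + 1093/10158*1/10 = 1093/10158 = pi_T  (ok)

Answer: 1429/5079 1463/10158 1048/5079 1324/5079 1093/10158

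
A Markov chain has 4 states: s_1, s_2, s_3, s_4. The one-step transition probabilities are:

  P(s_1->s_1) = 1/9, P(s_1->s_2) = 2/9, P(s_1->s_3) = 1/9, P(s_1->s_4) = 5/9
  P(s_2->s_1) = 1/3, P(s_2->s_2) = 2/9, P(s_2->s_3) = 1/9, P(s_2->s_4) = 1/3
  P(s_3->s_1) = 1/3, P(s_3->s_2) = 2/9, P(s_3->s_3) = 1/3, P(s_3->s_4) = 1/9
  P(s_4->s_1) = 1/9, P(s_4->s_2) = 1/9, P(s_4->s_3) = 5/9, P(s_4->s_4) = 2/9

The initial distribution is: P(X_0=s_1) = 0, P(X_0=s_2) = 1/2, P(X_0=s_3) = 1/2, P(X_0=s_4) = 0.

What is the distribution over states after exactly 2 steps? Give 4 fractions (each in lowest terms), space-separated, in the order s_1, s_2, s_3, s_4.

Propagating the distribution step by step (d_{t+1} = d_t * P):
d_0 = (s_1=0, s_2=1/2, s_3=1/2, s_4=0)
  d_1[s_1] = 0*1/9 + 1/2*1/3 + 1/2*1/3 + 0*1/9 = 1/3
  d_1[s_2] = 0*2/9 + 1/2*2/9 + 1/2*2/9 + 0*1/9 = 2/9
  d_1[s_3] = 0*1/9 + 1/2*1/9 + 1/2*1/3 + 0*5/9 = 2/9
  d_1[s_4] = 0*5/9 + 1/2*1/3 + 1/2*1/9 + 0*2/9 = 2/9
d_1 = (s_1=1/3, s_2=2/9, s_3=2/9, s_4=2/9)
  d_2[s_1] = 1/3*1/9 + 2/9*1/3 + 2/9*1/3 + 2/9*1/9 = 17/81
  d_2[s_2] = 1/3*2/9 + 2/9*2/9 + 2/9*2/9 + 2/9*1/9 = 16/81
  d_2[s_3] = 1/3*1/9 + 2/9*1/9 + 2/9*1/3 + 2/9*5/9 = 7/27
  d_2[s_4] = 1/3*5/9 + 2/9*1/3 + 2/9*1/9 + 2/9*2/9 = 1/3
d_2 = (s_1=17/81, s_2=16/81, s_3=7/27, s_4=1/3)

Answer: 17/81 16/81 7/27 1/3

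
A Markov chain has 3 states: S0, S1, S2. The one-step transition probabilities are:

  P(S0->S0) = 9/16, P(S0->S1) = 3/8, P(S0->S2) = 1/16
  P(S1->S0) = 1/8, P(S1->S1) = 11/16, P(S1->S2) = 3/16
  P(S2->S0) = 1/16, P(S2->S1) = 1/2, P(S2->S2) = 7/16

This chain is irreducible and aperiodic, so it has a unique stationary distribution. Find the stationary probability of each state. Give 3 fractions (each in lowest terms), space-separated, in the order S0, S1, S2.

Answer: 21/106 31/53 23/106

Derivation:
The stationary distribution satisfies pi = pi * P, i.e.:
  pi_S0 = 9/16*pi_S0 + 1/8*pi_S1 + 1/16*pi_S2
  pi_S1 = 3/8*pi_S0 + 11/16*pi_S1 + 1/2*pi_S2
  pi_S2 = 1/16*pi_S0 + 3/16*pi_S1 + 7/16*pi_S2
with normalization: pi_S0 + pi_S1 + pi_S2 = 1.

Using the first 2 balance equations plus normalization, the linear system A*pi = b is:
  [-7/16, 1/8, 1/16] . pi = 0
  [3/8, -5/16, 1/2] . pi = 0
  [1, 1, 1] . pi = 1

Solving yields:
  pi_S0 = 21/106
  pi_S1 = 31/53
  pi_S2 = 23/106

Verification (pi * P):
  21/106*9/16 + 31/53*1/8 + 23/106*1/16 = 21/106 = pi_S0  (ok)
  21/106*3/8 + 31/53*11/16 + 23/106*1/2 = 31/53 = pi_S1  (ok)
  21/106*1/16 + 31/53*3/16 + 23/106*7/16 = 23/106 = pi_S2  (ok)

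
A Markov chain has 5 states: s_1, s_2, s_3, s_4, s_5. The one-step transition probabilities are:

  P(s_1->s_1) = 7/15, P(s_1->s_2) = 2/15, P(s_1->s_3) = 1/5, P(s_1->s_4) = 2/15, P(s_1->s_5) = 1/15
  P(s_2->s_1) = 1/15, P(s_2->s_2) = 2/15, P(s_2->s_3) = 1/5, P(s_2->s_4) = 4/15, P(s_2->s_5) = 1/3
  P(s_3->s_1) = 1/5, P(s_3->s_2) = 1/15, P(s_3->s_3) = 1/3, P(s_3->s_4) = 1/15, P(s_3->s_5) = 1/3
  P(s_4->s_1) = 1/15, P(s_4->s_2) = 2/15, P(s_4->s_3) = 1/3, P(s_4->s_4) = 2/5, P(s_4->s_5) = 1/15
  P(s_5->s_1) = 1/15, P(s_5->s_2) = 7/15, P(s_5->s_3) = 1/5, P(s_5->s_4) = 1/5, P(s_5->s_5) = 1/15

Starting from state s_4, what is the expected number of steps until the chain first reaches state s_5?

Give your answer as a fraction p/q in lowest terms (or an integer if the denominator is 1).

Answer: 31005/5443

Derivation:
Let h_i = expected steps to first reach s_5 from state i.
Boundary: h_s_5 = 0.
First-step equations for the other states:
  h_s_1 = 1 + 7/15*h_s_1 + 2/15*h_s_2 + 1/5*h_s_3 + 2/15*h_s_4 + 1/15*h_s_5
  h_s_2 = 1 + 1/15*h_s_1 + 2/15*h_s_2 + 1/5*h_s_3 + 4/15*h_s_4 + 1/3*h_s_5
  h_s_3 = 1 + 1/5*h_s_1 + 1/15*h_s_2 + 1/3*h_s_3 + 1/15*h_s_4 + 1/3*h_s_5
  h_s_4 = 1 + 1/15*h_s_1 + 2/15*h_s_2 + 1/3*h_s_3 + 2/5*h_s_4 + 1/15*h_s_5

Substituting h_s_5 = 0 and rearranging gives the linear system (I - Q) h = 1:
  [8/15, -2/15, -1/5, -2/15] . (h_s_1, h_s_2, h_s_3, h_s_4) = 1
  [-1/15, 13/15, -1/5, -4/15] . (h_s_1, h_s_2, h_s_3, h_s_4) = 1
  [-1/5, -1/15, 2/3, -1/15] . (h_s_1, h_s_2, h_s_3, h_s_4) = 1
  [-1/15, -2/15, -1/3, 3/5] . (h_s_1, h_s_2, h_s_3, h_s_4) = 1

Solving yields:
  h_s_1 = 32685/5443
  h_s_2 = 23745/5443
  h_s_3 = 23445/5443
  h_s_4 = 31005/5443

Starting state is s_4, so the expected hitting time is h_s_4 = 31005/5443.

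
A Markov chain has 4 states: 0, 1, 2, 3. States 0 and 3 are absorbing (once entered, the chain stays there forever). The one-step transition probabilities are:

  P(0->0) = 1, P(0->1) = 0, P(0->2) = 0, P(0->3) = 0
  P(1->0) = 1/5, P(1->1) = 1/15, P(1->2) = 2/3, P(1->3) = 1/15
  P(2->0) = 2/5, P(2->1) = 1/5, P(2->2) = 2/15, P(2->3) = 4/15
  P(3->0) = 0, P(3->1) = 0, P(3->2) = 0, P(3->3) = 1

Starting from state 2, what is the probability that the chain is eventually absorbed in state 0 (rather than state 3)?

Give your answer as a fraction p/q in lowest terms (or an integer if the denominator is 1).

Answer: 93/152

Derivation:
Let a_i = P(absorbed in 0 | start in state i).
Boundary conditions: a_0 = 1, a_3 = 0.
For each transient state i, a_i = sum_j P(i->j) * a_j:
  a_1 = 1/5*a_0 + 1/15*a_1 + 2/3*a_2 + 1/15*a_3
  a_2 = 2/5*a_0 + 1/5*a_1 + 2/15*a_2 + 4/15*a_3

Substituting a_0 = 1 and a_3 = 0, rearrange to (I - Q) a = r where r[i] = P(i -> 0):
  [14/15, -2/3] . (a_1, a_2) = 1/5
  [-1/5, 13/15] . (a_1, a_2) = 2/5

Solving yields:
  a_1 = 99/152
  a_2 = 93/152

Starting state is 2, so the absorption probability is a_2 = 93/152.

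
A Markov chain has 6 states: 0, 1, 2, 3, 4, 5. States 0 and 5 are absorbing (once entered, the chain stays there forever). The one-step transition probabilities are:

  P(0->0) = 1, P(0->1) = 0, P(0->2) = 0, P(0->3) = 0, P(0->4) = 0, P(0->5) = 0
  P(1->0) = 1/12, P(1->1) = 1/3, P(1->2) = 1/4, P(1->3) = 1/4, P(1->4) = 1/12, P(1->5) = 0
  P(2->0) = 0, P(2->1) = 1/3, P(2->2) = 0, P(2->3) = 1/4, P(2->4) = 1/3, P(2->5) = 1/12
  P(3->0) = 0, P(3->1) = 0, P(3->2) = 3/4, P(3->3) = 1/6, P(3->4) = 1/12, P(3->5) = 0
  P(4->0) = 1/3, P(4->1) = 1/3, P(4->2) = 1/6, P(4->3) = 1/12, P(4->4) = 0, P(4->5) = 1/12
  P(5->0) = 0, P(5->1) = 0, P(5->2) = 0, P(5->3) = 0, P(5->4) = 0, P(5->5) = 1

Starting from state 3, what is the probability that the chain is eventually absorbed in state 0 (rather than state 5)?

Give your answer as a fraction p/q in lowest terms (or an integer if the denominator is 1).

Let a_i = P(absorbed in 0 | start in state i).
Boundary conditions: a_0 = 1, a_5 = 0.
For each transient state i, a_i = sum_j P(i->j) * a_j:
  a_1 = 1/12*a_0 + 1/3*a_1 + 1/4*a_2 + 1/4*a_3 + 1/12*a_4 + 0*a_5
  a_2 = 0*a_0 + 1/3*a_1 + 0*a_2 + 1/4*a_3 + 1/3*a_4 + 1/12*a_5
  a_3 = 0*a_0 + 0*a_1 + 3/4*a_2 + 1/6*a_3 + 1/12*a_4 + 0*a_5
  a_4 = 1/3*a_0 + 1/3*a_1 + 1/6*a_2 + 1/12*a_3 + 0*a_4 + 1/12*a_5

Substituting a_0 = 1 and a_5 = 0, rearrange to (I - Q) a = r where r[i] = P(i -> 0):
  [2/3, -1/4, -1/4, -1/12] . (a_1, a_2, a_3, a_4) = 1/12
  [-1/3, 1, -1/4, -1/3] . (a_1, a_2, a_3, a_4) = 0
  [0, -3/4, 5/6, -1/12] . (a_1, a_2, a_3, a_4) = 0
  [-1/3, -1/6, -1/12, 1] . (a_1, a_2, a_3, a_4) = 1/3

Solving yields:
  a_1 = 1223/1764
  a_2 = 31/49
  a_3 = 283/441
  a_4 = 319/441

Starting state is 3, so the absorption probability is a_3 = 283/441.

Answer: 283/441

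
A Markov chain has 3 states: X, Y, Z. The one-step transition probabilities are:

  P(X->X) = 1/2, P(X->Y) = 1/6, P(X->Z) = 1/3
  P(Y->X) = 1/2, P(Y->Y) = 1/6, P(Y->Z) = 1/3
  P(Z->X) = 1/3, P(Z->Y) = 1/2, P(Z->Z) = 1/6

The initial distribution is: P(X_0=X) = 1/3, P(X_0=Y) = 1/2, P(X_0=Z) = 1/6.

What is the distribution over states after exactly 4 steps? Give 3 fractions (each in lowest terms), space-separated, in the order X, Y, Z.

Propagating the distribution step by step (d_{t+1} = d_t * P):
d_0 = (X=1/3, Y=1/2, Z=1/6)
  d_1[X] = 1/3*1/2 + 1/2*1/2 + 1/6*1/3 = 17/36
  d_1[Y] = 1/3*1/6 + 1/2*1/6 + 1/6*1/2 = 2/9
  d_1[Z] = 1/3*1/3 + 1/2*1/3 + 1/6*1/6 = 11/36
d_1 = (X=17/36, Y=2/9, Z=11/36)
  d_2[X] = 17/36*1/2 + 2/9*1/2 + 11/36*1/3 = 97/216
  d_2[Y] = 17/36*1/6 + 2/9*1/6 + 11/36*1/2 = 29/108
  d_2[Z] = 17/36*1/3 + 2/9*1/3 + 11/36*1/6 = 61/216
d_2 = (X=97/216, Y=29/108, Z=61/216)
  d_3[X] = 97/216*1/2 + 29/108*1/2 + 61/216*1/3 = 587/1296
  d_3[Y] = 97/216*1/6 + 29/108*1/6 + 61/216*1/2 = 169/648
  d_3[Z] = 97/216*1/3 + 29/108*1/3 + 61/216*1/6 = 371/1296
d_3 = (X=587/1296, Y=169/648, Z=371/1296)
  d_4[X] = 587/1296*1/2 + 169/648*1/2 + 371/1296*1/3 = 3517/7776
  d_4[Y] = 587/1296*1/6 + 169/648*1/6 + 371/1296*1/2 = 1019/3888
  d_4[Z] = 587/1296*1/3 + 169/648*1/3 + 371/1296*1/6 = 2221/7776
d_4 = (X=3517/7776, Y=1019/3888, Z=2221/7776)

Answer: 3517/7776 1019/3888 2221/7776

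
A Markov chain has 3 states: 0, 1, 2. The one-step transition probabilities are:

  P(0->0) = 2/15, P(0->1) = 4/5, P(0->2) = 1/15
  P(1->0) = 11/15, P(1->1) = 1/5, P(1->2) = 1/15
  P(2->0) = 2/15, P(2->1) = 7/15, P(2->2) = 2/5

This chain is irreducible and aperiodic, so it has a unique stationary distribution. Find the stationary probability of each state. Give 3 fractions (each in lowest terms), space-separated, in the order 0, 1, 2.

Answer: 101/240 23/48 1/10

Derivation:
The stationary distribution satisfies pi = pi * P, i.e.:
  pi_0 = 2/15*pi_0 + 11/15*pi_1 + 2/15*pi_2
  pi_1 = 4/5*pi_0 + 1/5*pi_1 + 7/15*pi_2
  pi_2 = 1/15*pi_0 + 1/15*pi_1 + 2/5*pi_2
with normalization: pi_0 + pi_1 + pi_2 = 1.

Using the first 2 balance equations plus normalization, the linear system A*pi = b is:
  [-13/15, 11/15, 2/15] . pi = 0
  [4/5, -4/5, 7/15] . pi = 0
  [1, 1, 1] . pi = 1

Solving yields:
  pi_0 = 101/240
  pi_1 = 23/48
  pi_2 = 1/10

Verification (pi * P):
  101/240*2/15 + 23/48*11/15 + 1/10*2/15 = 101/240 = pi_0  (ok)
  101/240*4/5 + 23/48*1/5 + 1/10*7/15 = 23/48 = pi_1  (ok)
  101/240*1/15 + 23/48*1/15 + 1/10*2/5 = 1/10 = pi_2  (ok)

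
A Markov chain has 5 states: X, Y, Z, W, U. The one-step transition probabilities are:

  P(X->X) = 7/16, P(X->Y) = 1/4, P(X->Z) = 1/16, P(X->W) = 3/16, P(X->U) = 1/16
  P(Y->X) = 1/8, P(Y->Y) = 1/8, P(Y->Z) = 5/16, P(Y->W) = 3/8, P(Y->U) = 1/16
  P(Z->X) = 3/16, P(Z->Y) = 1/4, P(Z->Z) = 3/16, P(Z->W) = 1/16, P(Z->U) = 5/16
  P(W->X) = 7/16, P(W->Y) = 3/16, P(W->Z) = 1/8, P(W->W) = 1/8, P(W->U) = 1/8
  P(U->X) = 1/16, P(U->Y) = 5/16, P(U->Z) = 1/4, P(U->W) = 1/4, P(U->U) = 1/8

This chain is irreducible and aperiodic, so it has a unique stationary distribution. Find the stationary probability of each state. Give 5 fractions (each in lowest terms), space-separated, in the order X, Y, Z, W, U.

The stationary distribution satisfies pi = pi * P, i.e.:
  pi_X = 7/16*pi_X + 1/8*pi_Y + 3/16*pi_Z + 7/16*pi_W + 1/16*pi_U
  pi_Y = 1/4*pi_X + 1/8*pi_Y + 1/4*pi_Z + 3/16*pi_W + 5/16*pi_U
  pi_Z = 1/16*pi_X + 5/16*pi_Y + 3/16*pi_Z + 1/8*pi_W + 1/4*pi_U
  pi_W = 3/16*pi_X + 3/8*pi_Y + 1/16*pi_Z + 1/8*pi_W + 1/4*pi_U
  pi_U = 1/16*pi_X + 1/16*pi_Y + 5/16*pi_Z + 1/8*pi_W + 1/8*pi_U
with normalization: pi_X + pi_Y + pi_Z + pi_W + pi_U = 1.

Using the first 4 balance equations plus normalization, the linear system A*pi = b is:
  [-9/16, 1/8, 3/16, 7/16, 1/16] . pi = 0
  [1/4, -7/8, 1/4, 3/16, 5/16] . pi = 0
  [1/16, 5/16, -13/16, 1/8, 1/4] . pi = 0
  [3/16, 3/8, 1/16, -7/8, 1/4] . pi = 0
  [1, 1, 1, 1, 1] . pi = 1

Solving yields:
  pi_X = 8489/30542
  pi_Y = 3330/15271
  pi_Z = 5355/30542
  pi_W = 6163/30542
  pi_U = 3875/30542

Verification (pi * P):
  8489/30542*7/16 + 3330/15271*1/8 + 5355/30542*3/16 + 6163/30542*7/16 + 3875/30542*1/16 = 8489/30542 = pi_X  (ok)
  8489/30542*1/4 + 3330/15271*1/8 + 5355/30542*1/4 + 6163/30542*3/16 + 3875/30542*5/16 = 3330/15271 = pi_Y  (ok)
  8489/30542*1/16 + 3330/15271*5/16 + 5355/30542*3/16 + 6163/30542*1/8 + 3875/30542*1/4 = 5355/30542 = pi_Z  (ok)
  8489/30542*3/16 + 3330/15271*3/8 + 5355/30542*1/16 + 6163/30542*1/8 + 3875/30542*1/4 = 6163/30542 = pi_W  (ok)
  8489/30542*1/16 + 3330/15271*1/16 + 5355/30542*5/16 + 6163/30542*1/8 + 3875/30542*1/8 = 3875/30542 = pi_U  (ok)

Answer: 8489/30542 3330/15271 5355/30542 6163/30542 3875/30542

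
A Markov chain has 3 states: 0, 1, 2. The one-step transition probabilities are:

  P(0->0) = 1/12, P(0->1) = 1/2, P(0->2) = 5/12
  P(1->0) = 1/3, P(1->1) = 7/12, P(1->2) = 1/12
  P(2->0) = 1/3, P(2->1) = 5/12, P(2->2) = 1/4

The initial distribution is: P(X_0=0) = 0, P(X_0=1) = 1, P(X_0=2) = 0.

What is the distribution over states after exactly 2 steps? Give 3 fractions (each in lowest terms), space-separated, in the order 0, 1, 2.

Answer: 1/4 13/24 5/24

Derivation:
Propagating the distribution step by step (d_{t+1} = d_t * P):
d_0 = (0=0, 1=1, 2=0)
  d_1[0] = 0*1/12 + 1*1/3 + 0*1/3 = 1/3
  d_1[1] = 0*1/2 + 1*7/12 + 0*5/12 = 7/12
  d_1[2] = 0*5/12 + 1*1/12 + 0*1/4 = 1/12
d_1 = (0=1/3, 1=7/12, 2=1/12)
  d_2[0] = 1/3*1/12 + 7/12*1/3 + 1/12*1/3 = 1/4
  d_2[1] = 1/3*1/2 + 7/12*7/12 + 1/12*5/12 = 13/24
  d_2[2] = 1/3*5/12 + 7/12*1/12 + 1/12*1/4 = 5/24
d_2 = (0=1/4, 1=13/24, 2=5/24)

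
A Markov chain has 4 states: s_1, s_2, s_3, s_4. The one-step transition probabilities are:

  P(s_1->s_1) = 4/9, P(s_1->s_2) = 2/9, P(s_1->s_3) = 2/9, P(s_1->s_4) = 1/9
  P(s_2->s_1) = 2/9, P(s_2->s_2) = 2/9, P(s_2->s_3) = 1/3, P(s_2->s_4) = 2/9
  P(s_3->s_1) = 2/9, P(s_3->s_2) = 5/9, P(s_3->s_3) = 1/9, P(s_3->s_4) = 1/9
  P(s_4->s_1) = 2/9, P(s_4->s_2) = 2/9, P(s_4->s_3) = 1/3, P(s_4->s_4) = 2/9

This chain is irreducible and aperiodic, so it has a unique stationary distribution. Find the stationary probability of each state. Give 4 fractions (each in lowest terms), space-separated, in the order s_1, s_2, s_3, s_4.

Answer: 2/7 211/693 19/77 113/693

Derivation:
The stationary distribution satisfies pi = pi * P, i.e.:
  pi_s_1 = 4/9*pi_s_1 + 2/9*pi_s_2 + 2/9*pi_s_3 + 2/9*pi_s_4
  pi_s_2 = 2/9*pi_s_1 + 2/9*pi_s_2 + 5/9*pi_s_3 + 2/9*pi_s_4
  pi_s_3 = 2/9*pi_s_1 + 1/3*pi_s_2 + 1/9*pi_s_3 + 1/3*pi_s_4
  pi_s_4 = 1/9*pi_s_1 + 2/9*pi_s_2 + 1/9*pi_s_3 + 2/9*pi_s_4
with normalization: pi_s_1 + pi_s_2 + pi_s_3 + pi_s_4 = 1.

Using the first 3 balance equations plus normalization, the linear system A*pi = b is:
  [-5/9, 2/9, 2/9, 2/9] . pi = 0
  [2/9, -7/9, 5/9, 2/9] . pi = 0
  [2/9, 1/3, -8/9, 1/3] . pi = 0
  [1, 1, 1, 1] . pi = 1

Solving yields:
  pi_s_1 = 2/7
  pi_s_2 = 211/693
  pi_s_3 = 19/77
  pi_s_4 = 113/693

Verification (pi * P):
  2/7*4/9 + 211/693*2/9 + 19/77*2/9 + 113/693*2/9 = 2/7 = pi_s_1  (ok)
  2/7*2/9 + 211/693*2/9 + 19/77*5/9 + 113/693*2/9 = 211/693 = pi_s_2  (ok)
  2/7*2/9 + 211/693*1/3 + 19/77*1/9 + 113/693*1/3 = 19/77 = pi_s_3  (ok)
  2/7*1/9 + 211/693*2/9 + 19/77*1/9 + 113/693*2/9 = 113/693 = pi_s_4  (ok)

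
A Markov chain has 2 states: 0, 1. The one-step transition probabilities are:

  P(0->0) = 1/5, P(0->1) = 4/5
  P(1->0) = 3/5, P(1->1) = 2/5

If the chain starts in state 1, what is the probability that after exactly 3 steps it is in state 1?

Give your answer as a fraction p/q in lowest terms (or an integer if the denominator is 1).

Computing P^3 by repeated multiplication:
P^1 =
  0: [1/5, 4/5]
  1: [3/5, 2/5]
P^2 =
  0: [13/25, 12/25]
  1: [9/25, 16/25]
P^3 =
  0: [49/125, 76/125]
  1: [57/125, 68/125]

(P^3)[1 -> 1] = 68/125

Answer: 68/125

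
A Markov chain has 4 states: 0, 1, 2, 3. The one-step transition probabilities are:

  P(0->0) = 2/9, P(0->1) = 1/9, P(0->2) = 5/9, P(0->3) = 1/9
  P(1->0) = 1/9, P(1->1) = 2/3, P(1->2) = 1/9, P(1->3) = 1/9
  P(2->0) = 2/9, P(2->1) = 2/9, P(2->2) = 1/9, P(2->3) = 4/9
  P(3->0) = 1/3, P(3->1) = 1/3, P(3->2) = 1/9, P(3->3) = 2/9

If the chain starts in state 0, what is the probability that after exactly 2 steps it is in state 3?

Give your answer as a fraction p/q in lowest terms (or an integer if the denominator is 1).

Computing P^2 by repeated multiplication:
P^1 =
  0: [2/9, 1/9, 5/9, 1/9]
  1: [1/9, 2/3, 1/9, 1/9]
  2: [2/9, 2/9, 1/9, 4/9]
  3: [1/3, 1/3, 1/9, 2/9]
P^2 =
  0: [2/9, 7/27, 17/81, 25/81]
  1: [13/81, 14/27, 13/81, 13/81]
  2: [20/81, 28/81, 17/81, 16/81]
  3: [17/81, 29/81, 7/27, 14/81]

(P^2)[0 -> 3] = 25/81

Answer: 25/81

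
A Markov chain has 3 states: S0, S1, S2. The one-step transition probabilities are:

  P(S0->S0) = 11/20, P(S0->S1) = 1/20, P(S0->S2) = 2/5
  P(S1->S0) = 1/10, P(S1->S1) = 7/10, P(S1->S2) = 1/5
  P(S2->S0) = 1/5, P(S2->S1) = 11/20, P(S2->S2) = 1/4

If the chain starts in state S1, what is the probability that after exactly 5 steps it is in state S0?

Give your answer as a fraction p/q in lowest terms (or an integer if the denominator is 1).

Answer: 353781/1600000

Derivation:
Computing P^5 by repeated multiplication:
P^1 =
  S0: [11/20, 1/20, 2/5]
  S1: [1/10, 7/10, 1/5]
  S2: [1/5, 11/20, 1/4]
P^2 =
  S0: [31/80, 113/400, 33/100]
  S1: [33/200, 121/200, 23/100]
  S2: [43/200, 213/400, 101/400]
P^3 =
  S0: [2459/8000, 3189/8000, 147/500]
  S1: [789/4000, 2233/4000, 489/2000]
  S2: [111/500, 4179/8000, 409/1600]
P^4 =
  S0: [8567/32000, 72977/160000, 11047/40000]
  S1: [17057/80000, 42809/80000, 10067/40000]
  S2: [18037/80000, 82777/160000, 41149/160000]
P^5 =
  S0: [793891/3200000, 1550581/3200000, 106941/400000]
  S1: [353781/1600000, 837857/1600000, 204181/800000]
  S2: [181741/800000, 1647591/3200000, 165089/640000]

(P^5)[S1 -> S0] = 353781/1600000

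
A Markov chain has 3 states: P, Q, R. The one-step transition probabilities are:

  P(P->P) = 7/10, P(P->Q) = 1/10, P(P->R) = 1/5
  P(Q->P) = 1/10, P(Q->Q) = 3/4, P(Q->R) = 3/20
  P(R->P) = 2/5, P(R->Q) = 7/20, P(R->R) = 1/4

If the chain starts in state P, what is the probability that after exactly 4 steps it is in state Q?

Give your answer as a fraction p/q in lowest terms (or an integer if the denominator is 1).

Answer: 13561/40000

Derivation:
Computing P^4 by repeated multiplication:
P^1 =
  P: [7/10, 1/10, 1/5]
  Q: [1/10, 3/4, 3/20]
  R: [2/5, 7/20, 1/4]
P^2 =
  P: [29/50, 43/200, 41/200]
  Q: [41/200, 5/8, 17/100]
  R: [83/200, 39/100, 39/200]
P^3 =
  P: [1019/2000, 291/1000, 399/2000]
  Q: [137/500, 439/800, 709/4000]
  R: [163/400, 1609/4000, 761/4000]
P^4 =
  P: [9311/20000, 13561/40000, 7817/40000]
  Q: [12703/40000, 501/1000, 7257/40000]
  R: [16063/40000, 16361/40000, 947/5000]

(P^4)[P -> Q] = 13561/40000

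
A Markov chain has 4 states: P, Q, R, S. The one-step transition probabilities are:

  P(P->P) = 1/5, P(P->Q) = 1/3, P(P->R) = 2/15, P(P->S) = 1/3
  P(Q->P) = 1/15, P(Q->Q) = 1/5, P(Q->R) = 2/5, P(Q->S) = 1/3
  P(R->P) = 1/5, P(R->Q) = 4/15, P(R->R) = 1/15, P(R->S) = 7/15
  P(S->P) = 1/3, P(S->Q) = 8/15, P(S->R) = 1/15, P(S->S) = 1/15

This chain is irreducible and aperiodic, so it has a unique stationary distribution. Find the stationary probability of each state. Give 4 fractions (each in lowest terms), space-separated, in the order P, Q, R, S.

The stationary distribution satisfies pi = pi * P, i.e.:
  pi_P = 1/5*pi_P + 1/15*pi_Q + 1/5*pi_R + 1/3*pi_S
  pi_Q = 1/3*pi_P + 1/5*pi_Q + 4/15*pi_R + 8/15*pi_S
  pi_R = 2/15*pi_P + 2/5*pi_Q + 1/15*pi_R + 1/15*pi_S
  pi_S = 1/3*pi_P + 1/3*pi_Q + 7/15*pi_R + 1/15*pi_S
with normalization: pi_P + pi_Q + pi_R + pi_S = 1.

Using the first 3 balance equations plus normalization, the linear system A*pi = b is:
  [-4/5, 1/15, 1/5, 1/3] . pi = 0
  [1/3, -4/5, 4/15, 8/15] . pi = 0
  [2/15, 2/5, -14/15, 1/15] . pi = 0
  [1, 1, 1, 1] . pi = 1

Solving yields:
  pi_P = 508/2627
  pi_Q = 1749/5254
  pi_R = 1001/5254
  pi_S = 744/2627

Verification (pi * P):
  508/2627*1/5 + 1749/5254*1/15 + 1001/5254*1/5 + 744/2627*1/3 = 508/2627 = pi_P  (ok)
  508/2627*1/3 + 1749/5254*1/5 + 1001/5254*4/15 + 744/2627*8/15 = 1749/5254 = pi_Q  (ok)
  508/2627*2/15 + 1749/5254*2/5 + 1001/5254*1/15 + 744/2627*1/15 = 1001/5254 = pi_R  (ok)
  508/2627*1/3 + 1749/5254*1/3 + 1001/5254*7/15 + 744/2627*1/15 = 744/2627 = pi_S  (ok)

Answer: 508/2627 1749/5254 1001/5254 744/2627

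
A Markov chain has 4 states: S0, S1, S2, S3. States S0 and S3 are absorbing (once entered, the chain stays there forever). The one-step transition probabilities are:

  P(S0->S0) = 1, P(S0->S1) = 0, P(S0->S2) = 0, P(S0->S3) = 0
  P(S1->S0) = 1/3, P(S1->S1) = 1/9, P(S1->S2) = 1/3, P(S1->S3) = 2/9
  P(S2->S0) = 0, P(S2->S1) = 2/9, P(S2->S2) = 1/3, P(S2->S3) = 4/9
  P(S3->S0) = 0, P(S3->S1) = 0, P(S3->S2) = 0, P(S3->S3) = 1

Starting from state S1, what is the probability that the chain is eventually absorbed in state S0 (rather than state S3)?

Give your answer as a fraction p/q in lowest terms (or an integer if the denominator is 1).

Let a_i = P(absorbed in S0 | start in state i).
Boundary conditions: a_S0 = 1, a_S3 = 0.
For each transient state i, a_i = sum_j P(i->j) * a_j:
  a_S1 = 1/3*a_S0 + 1/9*a_S1 + 1/3*a_S2 + 2/9*a_S3
  a_S2 = 0*a_S0 + 2/9*a_S1 + 1/3*a_S2 + 4/9*a_S3

Substituting a_S0 = 1 and a_S3 = 0, rearrange to (I - Q) a = r where r[i] = P(i -> S0):
  [8/9, -1/3] . (a_S1, a_S2) = 1/3
  [-2/9, 2/3] . (a_S1, a_S2) = 0

Solving yields:
  a_S1 = 3/7
  a_S2 = 1/7

Starting state is S1, so the absorption probability is a_S1 = 3/7.

Answer: 3/7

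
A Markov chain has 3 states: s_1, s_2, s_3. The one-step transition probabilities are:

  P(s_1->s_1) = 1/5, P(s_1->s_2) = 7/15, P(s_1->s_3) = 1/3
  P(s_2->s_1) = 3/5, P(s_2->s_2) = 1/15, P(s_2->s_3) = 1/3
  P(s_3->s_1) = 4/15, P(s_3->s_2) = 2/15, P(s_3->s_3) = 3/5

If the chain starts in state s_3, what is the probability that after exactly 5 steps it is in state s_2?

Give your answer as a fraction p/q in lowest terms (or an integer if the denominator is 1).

Computing P^5 by repeated multiplication:
P^1 =
  s_1: [1/5, 7/15, 1/3]
  s_2: [3/5, 1/15, 1/3]
  s_3: [4/15, 2/15, 3/5]
P^2 =
  s_1: [92/225, 38/225, 19/45]
  s_2: [56/225, 74/225, 19/45]
  s_3: [22/75, 16/75, 37/75]
P^3 =
  s_1: [998/3375, 872/3375, 301/675]
  s_2: [1214/3375, 656/3375, 301/675]
  s_3: [358/1125, 244/1125, 523/1125]
P^4 =
  s_1: [16862/50625, 10868/50625, 4579/10125]
  s_2: [15566/50625, 12164/50625, 4579/10125]
  s_3: [5362/16875, 3796/16875, 7717/16875]
P^5 =
  s_1: [239978/759375, 174692/759375, 68941/151875]
  s_2: [247754/759375, 166916/759375, 68941/151875]
  s_3: [81118/253125, 56764/253125, 115243/253125]

(P^5)[s_3 -> s_2] = 56764/253125

Answer: 56764/253125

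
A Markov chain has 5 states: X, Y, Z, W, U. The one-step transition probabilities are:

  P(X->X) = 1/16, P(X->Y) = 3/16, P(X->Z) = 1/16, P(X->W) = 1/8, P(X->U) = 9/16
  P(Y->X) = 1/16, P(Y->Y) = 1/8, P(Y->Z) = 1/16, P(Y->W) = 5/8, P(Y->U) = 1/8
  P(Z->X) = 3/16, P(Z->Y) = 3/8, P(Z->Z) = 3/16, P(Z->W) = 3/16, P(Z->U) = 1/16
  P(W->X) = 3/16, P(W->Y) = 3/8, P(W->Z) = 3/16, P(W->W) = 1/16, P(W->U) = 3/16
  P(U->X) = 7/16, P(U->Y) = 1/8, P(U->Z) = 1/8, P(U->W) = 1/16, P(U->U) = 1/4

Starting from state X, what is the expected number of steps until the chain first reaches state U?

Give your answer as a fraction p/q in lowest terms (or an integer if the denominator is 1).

Answer: 3628/1155

Derivation:
Let h_i = expected steps to first reach U from state i.
Boundary: h_U = 0.
First-step equations for the other states:
  h_X = 1 + 1/16*h_X + 3/16*h_Y + 1/16*h_Z + 1/8*h_W + 9/16*h_U
  h_Y = 1 + 1/16*h_X + 1/8*h_Y + 1/16*h_Z + 5/8*h_W + 1/8*h_U
  h_Z = 1 + 3/16*h_X + 3/8*h_Y + 3/16*h_Z + 3/16*h_W + 1/16*h_U
  h_W = 1 + 3/16*h_X + 3/8*h_Y + 3/16*h_Z + 1/16*h_W + 3/16*h_U

Substituting h_U = 0 and rearranging gives the linear system (I - Q) h = 1:
  [15/16, -3/16, -1/16, -1/8] . (h_X, h_Y, h_Z, h_W) = 1
  [-1/16, 7/8, -1/16, -5/8] . (h_X, h_Y, h_Z, h_W) = 1
  [-3/16, -3/8, 13/16, -3/16] . (h_X, h_Y, h_Z, h_W) = 1
  [-3/16, -3/8, -3/16, 15/16] . (h_X, h_Y, h_Z, h_W) = 1

Solving yields:
  h_X = 3628/1155
  h_Y = 1216/231
  h_Z = 2124/385
  h_W = 1888/385

Starting state is X, so the expected hitting time is h_X = 3628/1155.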